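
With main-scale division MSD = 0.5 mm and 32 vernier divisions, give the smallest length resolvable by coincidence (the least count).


LC = MSD / n_div
= 0.5 / 32
= 0.0156

0.0156


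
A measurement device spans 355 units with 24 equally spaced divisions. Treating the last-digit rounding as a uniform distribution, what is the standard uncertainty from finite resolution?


resolution = range / divisions
resolution = 355 / 24 = 14.791667
u_res = resolution / (2*sqrt(3))
u_res = 14.791667 / 3.4641016
u_res = 4.2700

4.2700


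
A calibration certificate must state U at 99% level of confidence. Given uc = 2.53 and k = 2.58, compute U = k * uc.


U = k * uc
U = 2.58 * 2.53
U = 6.5274

6.5274


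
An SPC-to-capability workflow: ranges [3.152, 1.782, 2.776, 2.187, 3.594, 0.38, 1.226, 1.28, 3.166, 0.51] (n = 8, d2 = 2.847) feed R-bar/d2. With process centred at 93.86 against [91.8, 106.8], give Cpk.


R_bar = (3.152 + 1.782 + 2.776 + 2.187 + 3.594 + 0.38 + 1.226 + 1.28 + 3.166 + 0.51) / 10 = 2.0053
sigma = R_bar / d2 = 2.0053 / 2.847 = 0.70435546
Cp = (USL - LSL)/(6*sigma) = (106.8 - 91.8)/(6*0.70435546) = 3.5493
Cpu = (106.8 - 93.86)/(3*0.70435546) = 6.1238
Cpl = (93.86 - 91.8)/(3*0.70435546) = 0.9749
Cpk = min(Cpu, Cpl) = 0.9749

0.9749


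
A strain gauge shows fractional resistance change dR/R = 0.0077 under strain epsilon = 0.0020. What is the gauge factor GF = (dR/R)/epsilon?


GF = (dR/R) / epsilon
= 0.0077 / 0.0020
= 3.8500

3.8500


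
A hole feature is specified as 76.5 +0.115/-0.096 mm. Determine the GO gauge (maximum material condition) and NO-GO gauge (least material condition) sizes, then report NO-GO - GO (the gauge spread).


GO = nominal - lower_tol (smallest hole = maximum material condition)
GO = 76.5 - 0.096 = 76.404
NO-GO = nominal + upper_tol (largest hole = least material condition)
NO-GO = 76.5 + 0.115 = 76.615
spread = NO-GO - GO = 76.615 - 76.404 = 0.2110

0.2110


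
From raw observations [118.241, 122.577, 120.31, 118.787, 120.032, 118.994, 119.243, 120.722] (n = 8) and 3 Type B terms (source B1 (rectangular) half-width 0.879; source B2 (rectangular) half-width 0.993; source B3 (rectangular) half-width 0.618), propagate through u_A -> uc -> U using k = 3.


mean = (118.241 + 122.577 + 120.31 + 118.787 + 120.032 + 118.994 + 119.243 + 120.722) / 8 = 119.86325
s = sqrt(sum((x - mean)^2)/(n-1)) = 1.3763444
u_A = s / sqrt(n) = 1.3763444 / sqrt(8) = 0.48661123
u_B1 = 0.879 / sqrt(3) = 0.50749089
u_B2 = 0.993 / sqrt(3) = 0.57330882
u_B3 = 0.618 / sqrt(3) = 0.35680247
uc = sqrt(0.48661123^2 + 0.50749089^2 + 0.57330882^2 + 0.35680247^2) = 0.97484794
U = k * uc = 3 * 0.97484794
U = 2.9245

2.9245


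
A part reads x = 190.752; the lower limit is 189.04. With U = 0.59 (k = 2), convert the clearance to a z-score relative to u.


u = U / k = 0.59 / 2 = 0.295
margin = |LSL - x| = |189.04 - 190.752| = 1.712
z = margin / u = 1.712 / 0.295
z = 5.8034

5.8034


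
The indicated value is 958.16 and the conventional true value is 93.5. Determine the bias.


Systematic error = measured - true
= 958.16 - 93.5
= 864.6600

864.6600


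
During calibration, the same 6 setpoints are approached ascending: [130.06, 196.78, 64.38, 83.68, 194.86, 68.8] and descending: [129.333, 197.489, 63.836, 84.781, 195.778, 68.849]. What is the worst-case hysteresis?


|130.06 - 129.333| = 0.7270
|196.78 - 197.489| = 0.7090
|64.38 - 63.836| = 0.5440
|83.68 - 84.781| = 1.1010
|194.86 - 195.778| = 0.9180
|68.8 - 68.849| = 0.0490
hysteresis = max(diffs) = 1.1010

1.1010


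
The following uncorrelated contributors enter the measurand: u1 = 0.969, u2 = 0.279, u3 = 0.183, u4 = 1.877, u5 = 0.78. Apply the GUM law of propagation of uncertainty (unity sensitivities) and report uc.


uc = sqrt(0.969^2 + 0.279^2 + 0.183^2 + 1.877^2 + 0.78^2)
uc = sqrt(5.18182)
uc = 2.2764

2.2764


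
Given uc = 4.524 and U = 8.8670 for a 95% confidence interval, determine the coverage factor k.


k = U / uc
k = 8.8670 / 4.524
k = 1.96

1.96


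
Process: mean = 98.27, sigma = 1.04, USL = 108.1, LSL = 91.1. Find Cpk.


Cpu = (USL - mean) / (3*sigma) = (108.1 - 98.27) / (3*1.04) = 3.1506
Cpl = (mean - LSL) / (3*sigma) = (98.27 - 91.1) / (3*1.04) = 2.2981
Cpk = min(Cpu, Cpl) = 2.2981

2.2981


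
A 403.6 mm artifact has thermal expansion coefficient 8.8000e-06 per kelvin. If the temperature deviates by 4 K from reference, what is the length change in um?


dL = L * alpha * dT
= 403.6 * 8.8000e-06 * 4
= 0.0142067 mm
dL_um = 0.0142067 * 1000 = 14.2067 um

14.2067


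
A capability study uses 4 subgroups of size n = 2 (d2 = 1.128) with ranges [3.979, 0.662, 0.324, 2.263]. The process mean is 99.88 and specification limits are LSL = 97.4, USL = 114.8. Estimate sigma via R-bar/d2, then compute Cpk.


R_bar = (3.979 + 0.662 + 0.324 + 2.263) / 4 = 1.807
sigma = R_bar / d2 = 1.807 / 1.128 = 1.6019504
Cp = (USL - LSL)/(6*sigma) = (114.8 - 97.4)/(6*1.6019504) = 1.8103
Cpu = (114.8 - 99.88)/(3*1.6019504) = 3.1045
Cpl = (99.88 - 97.4)/(3*1.6019504) = 0.5160
Cpk = min(Cpu, Cpl) = 0.5160

0.5160


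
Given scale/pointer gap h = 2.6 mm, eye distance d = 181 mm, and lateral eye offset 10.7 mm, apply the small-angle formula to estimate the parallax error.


error = h * offset / d
= 2.6 * 10.7 / 181
= 0.1537

0.1537


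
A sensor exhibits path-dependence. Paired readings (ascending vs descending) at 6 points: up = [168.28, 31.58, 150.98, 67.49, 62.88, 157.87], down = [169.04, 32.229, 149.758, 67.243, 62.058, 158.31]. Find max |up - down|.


|168.28 - 169.04| = 0.7600
|31.58 - 32.229| = 0.6490
|150.98 - 149.758| = 1.2220
|67.49 - 67.243| = 0.2470
|62.88 - 62.058| = 0.8220
|157.87 - 158.31| = 0.4400
hysteresis = max(diffs) = 1.2220

1.2220


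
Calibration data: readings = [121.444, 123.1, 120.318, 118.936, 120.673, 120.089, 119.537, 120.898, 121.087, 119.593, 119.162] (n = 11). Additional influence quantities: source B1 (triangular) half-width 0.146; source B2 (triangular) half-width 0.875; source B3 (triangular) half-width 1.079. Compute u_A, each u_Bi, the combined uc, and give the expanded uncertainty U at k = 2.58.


mean = (121.444 + 123.1 + 120.318 + 118.936 + 120.673 + 120.089 + 119.537 + 120.898 + 121.087 + 119.593 + 119.162) / 11 = 120.4397273
s = sqrt(sum((x - mean)^2)/(n-1)) = 1.1971834
u_A = s / sqrt(n) = 1.1971834 / sqrt(11) = 0.36096438
u_B1 = 0.146 / sqrt(6) = 0.05960425
u_B2 = 0.875 / sqrt(6) = 0.35721725
u_B3 = 1.079 / sqrt(6) = 0.44049991
uc = sqrt(0.36096438^2 + 0.05960425^2 + 0.35721725^2 + 0.44049991^2) = 0.67490169
U = k * uc = 2.58 * 0.67490169
U = 1.7412

1.7412


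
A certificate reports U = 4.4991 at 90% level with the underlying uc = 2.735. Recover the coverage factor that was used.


k = U / uc
k = 4.4991 / 2.735
k = 1.645

1.645


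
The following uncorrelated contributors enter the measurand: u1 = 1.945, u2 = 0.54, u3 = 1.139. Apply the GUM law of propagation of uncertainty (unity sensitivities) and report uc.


uc = sqrt(1.945^2 + 0.54^2 + 1.139^2)
uc = sqrt(5.371946)
uc = 2.3177

2.3177


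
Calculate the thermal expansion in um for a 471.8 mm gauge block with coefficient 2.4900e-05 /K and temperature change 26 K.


dL = L * alpha * dT
= 471.8 * 2.4900e-05 * 26
= 0.3054433 mm
dL_um = 0.3054433 * 1000 = 305.4433 um

305.4433


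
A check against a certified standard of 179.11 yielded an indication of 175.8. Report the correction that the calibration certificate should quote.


Correction = standard - reading
= 179.11 - 175.8
= 3.3100

3.3100


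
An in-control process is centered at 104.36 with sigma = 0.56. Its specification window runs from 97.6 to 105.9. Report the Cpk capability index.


Cpu = (USL - mean) / (3*sigma) = (105.9 - 104.36) / (3*0.56) = 0.9167
Cpl = (mean - LSL) / (3*sigma) = (104.36 - 97.6) / (3*0.56) = 4.0238
Cpk = min(Cpu, Cpl) = 0.9167

0.9167


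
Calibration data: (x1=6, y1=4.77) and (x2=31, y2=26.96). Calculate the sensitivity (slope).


slope = (y2 - y1) / (x2 - x1)
= (26.96 - 4.77) / (31 - 6)
= 22.1900 / 25
= 0.8876

0.8876


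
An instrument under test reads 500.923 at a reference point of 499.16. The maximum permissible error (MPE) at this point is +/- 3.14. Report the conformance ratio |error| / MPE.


e = indication - reference = 500.923 - 499.16 = 1.7630
|e| = 1.7630
ratio = |e| / MPE = 1.7630 / 3.14
ratio = 0.5615

0.5615


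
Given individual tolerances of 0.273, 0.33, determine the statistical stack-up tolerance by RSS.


RSS = sqrt(0.273^2 + 0.33^2)
= sqrt(0.183429)
= 0.4283

0.4283


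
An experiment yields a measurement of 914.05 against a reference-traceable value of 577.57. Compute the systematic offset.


Systematic error = measured - true
= 914.05 - 577.57
= 336.4800

336.4800


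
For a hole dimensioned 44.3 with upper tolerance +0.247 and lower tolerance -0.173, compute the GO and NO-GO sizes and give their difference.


GO = nominal - lower_tol (smallest hole = maximum material condition)
GO = 44.3 - 0.173 = 44.127
NO-GO = nominal + upper_tol (largest hole = least material condition)
NO-GO = 44.3 + 0.247 = 44.547
spread = NO-GO - GO = 44.547 - 44.127 = 0.4200

0.4200


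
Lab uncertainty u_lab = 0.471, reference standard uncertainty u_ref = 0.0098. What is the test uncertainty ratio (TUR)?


TUR = u_lab / u_ref
= 0.471 / 0.0098
= 48.0612

48.0612


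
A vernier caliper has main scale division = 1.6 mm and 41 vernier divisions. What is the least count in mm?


LC = MSD / n_div
= 1.6 / 41
= 0.0390

0.0390


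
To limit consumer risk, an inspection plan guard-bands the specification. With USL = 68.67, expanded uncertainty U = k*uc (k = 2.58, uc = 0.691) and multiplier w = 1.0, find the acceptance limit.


U = k * uc = 2.58 * 0.691 = 1.78278
guard band g = w * U = 1.0 * 1.78278 = 1.78278
AL = USL - g = 68.67 - 1.78278
AL = 66.8872

66.8872


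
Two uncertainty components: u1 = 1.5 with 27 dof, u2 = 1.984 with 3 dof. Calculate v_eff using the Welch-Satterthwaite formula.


uc = sqrt(u1^2 + u2^2) = sqrt(1.5^2 + 1.984^2) = 2.4872185
v_eff = uc^4 / (u1^4/v1 + u2^4/v2)
= 2.4872185^4 / (1.5^4/27 + 1.984^4/3)
= 38.269762 / 5.3522038
v_eff = 7.1503

7.1503


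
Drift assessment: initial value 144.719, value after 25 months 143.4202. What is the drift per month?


rate = (v2 - v1) / months
= (143.4202 - 144.719) / 25
= -1.2988 / 25
= -0.0520

-0.0520


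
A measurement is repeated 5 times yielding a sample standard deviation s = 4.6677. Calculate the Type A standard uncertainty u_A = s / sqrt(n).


u_A = s / sqrt(n)
u_A = 4.6677 / sqrt(5)
u_A = 4.6677 / 2.236068
u_A = 2.0875

2.0875


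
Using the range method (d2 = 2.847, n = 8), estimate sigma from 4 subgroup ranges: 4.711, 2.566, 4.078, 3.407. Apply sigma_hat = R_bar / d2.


R_bar = (4.711 + 2.566 + 4.078 + 3.407) / 4
R_bar = 14.762 / 4 = 3.6905
sigma_hat = R_bar / d2 = 3.6905 / 2.847 = 1.2963

1.2963


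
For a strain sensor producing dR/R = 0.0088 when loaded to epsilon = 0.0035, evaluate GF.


GF = (dR/R) / epsilon
= 0.0088 / 0.0035
= 2.5143

2.5143


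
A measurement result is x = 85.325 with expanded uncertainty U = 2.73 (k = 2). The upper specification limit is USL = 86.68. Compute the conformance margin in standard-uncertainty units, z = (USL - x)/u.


u = U / k = 2.73 / 2 = 1.365
margin = |USL - x| = |86.68 - 85.325| = 1.355
z = margin / u = 1.355 / 1.365
z = 0.9927

0.9927


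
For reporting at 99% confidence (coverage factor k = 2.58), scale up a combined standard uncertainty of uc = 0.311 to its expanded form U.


U = k * uc
U = 2.58 * 0.311
U = 0.8024

0.8024


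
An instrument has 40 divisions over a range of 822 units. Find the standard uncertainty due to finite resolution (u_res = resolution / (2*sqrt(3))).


resolution = range / divisions
resolution = 822 / 40 = 20.55
u_res = resolution / (2*sqrt(3))
u_res = 20.55 / 3.4641016
u_res = 5.9323

5.9323


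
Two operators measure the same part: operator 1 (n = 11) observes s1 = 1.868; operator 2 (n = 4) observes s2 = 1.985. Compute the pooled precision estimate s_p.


s_p = sqrt(((n1-1)*s1^2 + (n2-1)*s2^2) / (n1+n2-2))
numerator = (11-1)*1.868^2 + (4-1)*1.985^2 = 34.89424 + 11.820675 = 46.714915
denominator = 11 + 4 - 2 = 13
s_p^2 = 46.714915 / 13 = 3.593455
s_p = sqrt(3.593455) = 1.8956

1.8956


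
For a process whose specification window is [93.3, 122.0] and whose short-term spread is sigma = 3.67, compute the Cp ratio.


Cp = (USL - LSL) / (6 * sigma)
= (122.0 - 93.3) / (6 * 3.67)
= 28.7000 / 22.0200
= 1.3034

1.3034


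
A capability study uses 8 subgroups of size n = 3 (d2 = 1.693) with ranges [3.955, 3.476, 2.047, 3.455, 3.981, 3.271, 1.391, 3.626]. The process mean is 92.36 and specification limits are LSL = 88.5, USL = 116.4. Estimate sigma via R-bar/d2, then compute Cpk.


R_bar = (3.955 + 3.476 + 2.047 + 3.455 + 3.981 + 3.271 + 1.391 + 3.626) / 8 = 3.15025
sigma = R_bar / d2 = 3.15025 / 1.693 = 1.8607501
Cp = (USL - LSL)/(6*sigma) = (116.4 - 88.5)/(6*1.8607501) = 2.4990
Cpu = (116.4 - 92.36)/(3*1.8607501) = 4.3065
Cpl = (92.36 - 88.5)/(3*1.8607501) = 0.6915
Cpk = min(Cpu, Cpl) = 0.6915

0.6915


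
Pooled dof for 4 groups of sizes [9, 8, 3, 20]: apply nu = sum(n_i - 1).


nu = sum_i (n_i - 1)
nu = ((9 - 1) + (8 - 1) + (3 - 1) + (20 - 1))
nu = 8 + 7 + 2 + 19
nu = 36

36


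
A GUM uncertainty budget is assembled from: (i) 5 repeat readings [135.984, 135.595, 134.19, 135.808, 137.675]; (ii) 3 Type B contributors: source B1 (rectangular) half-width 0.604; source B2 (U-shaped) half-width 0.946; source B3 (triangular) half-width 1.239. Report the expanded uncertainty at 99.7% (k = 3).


mean = (135.984 + 135.595 + 134.19 + 135.808 + 137.675) / 5 = 135.8504
s = sqrt(sum((x - mean)^2)/(n-1)) = 1.2420718
u_A = s / sqrt(n) = 1.2420718 / sqrt(5) = 0.5554714
u_B1 = 0.604 / sqrt(3) = 0.34871956
u_B2 = 0.946 / sqrt(2) = 0.66892302
u_B3 = 1.239 / sqrt(6) = 0.50581963
uc = sqrt(0.5554714^2 + 0.34871956^2 + 0.66892302^2 + 0.50581963^2) = 1.0646433
U = k * uc = 3 * 1.0646433
U = 3.1939

3.1939


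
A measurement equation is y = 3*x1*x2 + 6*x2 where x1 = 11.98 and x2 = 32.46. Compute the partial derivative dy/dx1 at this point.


y = 3*x1*x2 + 6*x2
dy/dx1 = 3*x2
Evaluate at x2 = 32.46: c1 = 3 * 32.46
c1 = 97.3800

97.3800


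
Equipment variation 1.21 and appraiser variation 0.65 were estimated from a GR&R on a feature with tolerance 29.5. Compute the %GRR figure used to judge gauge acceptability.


GRR = sqrt(EV^2 + AV^2) = sqrt(1.21^2 + 0.65^2) = 1.3735356
%GRR = GRR / tol * 100 = 1.3735356 / 29.5 * 100
%GRR = 4.6561

4.6561


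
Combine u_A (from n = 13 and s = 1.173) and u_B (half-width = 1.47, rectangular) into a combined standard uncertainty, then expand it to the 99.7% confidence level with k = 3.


u_A = s / sqrt(n) = 1.173 / sqrt(13) = 0.32533167
u_B = half_width / sqrt(3) = 1.47 / sqrt(3) = 0.8487049
uc = sqrt(u_A^2 + u_B^2) = sqrt(0.32533167^2 + 0.8487049^2) = 0.90892283
U = k * uc = 3 * 0.90892283
U = 2.7268

2.7268


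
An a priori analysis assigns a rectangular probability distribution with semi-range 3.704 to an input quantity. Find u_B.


u_B = half_width / sqrt(3)
u_B = 3.704 / 1.7320508
u_B = 2.1385

2.1385


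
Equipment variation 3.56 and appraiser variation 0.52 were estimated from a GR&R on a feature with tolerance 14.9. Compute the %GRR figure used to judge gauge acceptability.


GRR = sqrt(EV^2 + AV^2) = sqrt(3.56^2 + 0.52^2) = 3.5977771
%GRR = GRR / tol * 100 = 3.5977771 / 14.9 * 100
%GRR = 24.1462

24.1462


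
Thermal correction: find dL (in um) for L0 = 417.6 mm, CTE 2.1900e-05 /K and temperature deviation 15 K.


dL = L * alpha * dT
= 417.6 * 2.1900e-05 * 15
= 0.1371816 mm
dL_um = 0.1371816 * 1000 = 137.1816 um

137.1816


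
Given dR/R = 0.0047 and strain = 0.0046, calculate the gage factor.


GF = (dR/R) / epsilon
= 0.0047 / 0.0046
= 1.0217

1.0217


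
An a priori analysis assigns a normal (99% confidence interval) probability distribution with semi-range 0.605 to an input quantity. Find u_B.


u_B = half_width / 2.576
u_B = 0.605 / 2.576
u_B = 0.2349

0.2349


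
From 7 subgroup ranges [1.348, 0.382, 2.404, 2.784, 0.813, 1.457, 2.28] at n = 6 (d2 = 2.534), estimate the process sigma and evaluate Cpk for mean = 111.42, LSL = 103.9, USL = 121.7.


R_bar = (1.348 + 0.382 + 2.404 + 2.784 + 0.813 + 1.457 + 2.28) / 7 = 1.6382857
sigma = R_bar / d2 = 1.6382857 / 2.534 = 0.64652159
Cp = (USL - LSL)/(6*sigma) = (121.7 - 103.9)/(6*0.64652159) = 4.5887
Cpu = (121.7 - 111.42)/(3*0.64652159) = 5.3002
Cpl = (111.42 - 103.9)/(3*0.64652159) = 3.8772
Cpk = min(Cpu, Cpl) = 3.8772

3.8772


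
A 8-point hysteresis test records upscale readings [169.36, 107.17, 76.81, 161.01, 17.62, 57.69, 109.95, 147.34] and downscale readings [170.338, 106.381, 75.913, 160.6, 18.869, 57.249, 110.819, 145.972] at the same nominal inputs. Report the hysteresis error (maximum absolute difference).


|169.36 - 170.338| = 0.9780
|107.17 - 106.381| = 0.7890
|76.81 - 75.913| = 0.8970
|161.01 - 160.6| = 0.4100
|17.62 - 18.869| = 1.2490
|57.69 - 57.249| = 0.4410
|109.95 - 110.819| = 0.8690
|147.34 - 145.972| = 1.3680
hysteresis = max(diffs) = 1.3680

1.3680


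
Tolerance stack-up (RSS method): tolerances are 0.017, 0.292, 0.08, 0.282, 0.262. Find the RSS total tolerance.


RSS = sqrt(0.017^2 + 0.292^2 + 0.08^2 + 0.282^2 + 0.262^2)
= sqrt(0.240121)
= 0.4900

0.4900


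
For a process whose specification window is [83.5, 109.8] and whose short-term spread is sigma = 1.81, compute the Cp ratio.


Cp = (USL - LSL) / (6 * sigma)
= (109.8 - 83.5) / (6 * 1.81)
= 26.3000 / 10.8600
= 2.4217

2.4217


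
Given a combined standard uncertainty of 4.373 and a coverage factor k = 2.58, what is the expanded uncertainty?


U = k * uc
U = 2.58 * 4.373
U = 11.2823

11.2823


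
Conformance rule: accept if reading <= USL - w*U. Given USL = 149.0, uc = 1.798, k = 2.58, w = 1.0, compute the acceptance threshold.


U = k * uc = 2.58 * 1.798 = 4.63884
guard band g = w * U = 1.0 * 4.63884 = 4.63884
AL = USL - g = 149.0 - 4.63884
AL = 144.3612

144.3612


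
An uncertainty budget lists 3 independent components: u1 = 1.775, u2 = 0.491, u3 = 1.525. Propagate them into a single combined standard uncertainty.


uc = sqrt(1.775^2 + 0.491^2 + 1.525^2)
uc = sqrt(5.717331)
uc = 2.3911

2.3911


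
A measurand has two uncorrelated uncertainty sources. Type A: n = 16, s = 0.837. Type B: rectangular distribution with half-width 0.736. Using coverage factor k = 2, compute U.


u_A = s / sqrt(n) = 0.837 / sqrt(16) = 0.20925
u_B = half_width / sqrt(3) = 0.736 / sqrt(3) = 0.4249298
uc = sqrt(u_A^2 + u_B^2) = sqrt(0.20925^2 + 0.4249298^2) = 0.47365694
U = k * uc = 2 * 0.47365694
U = 0.9473

0.9473


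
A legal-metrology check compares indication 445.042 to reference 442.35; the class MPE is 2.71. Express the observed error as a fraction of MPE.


e = indication - reference = 445.042 - 442.35 = 2.6920
|e| = 2.6920
ratio = |e| / MPE = 2.6920 / 2.71
ratio = 0.9934

0.9934


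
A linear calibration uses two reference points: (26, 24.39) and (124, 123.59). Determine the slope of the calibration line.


slope = (y2 - y1) / (x2 - x1)
= (123.59 - 24.39) / (124 - 26)
= 99.2000 / 98
= 1.0122

1.0122


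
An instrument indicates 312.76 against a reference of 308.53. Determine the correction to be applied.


Correction = standard - reading
= 308.53 - 312.76
= -4.2300

-4.2300


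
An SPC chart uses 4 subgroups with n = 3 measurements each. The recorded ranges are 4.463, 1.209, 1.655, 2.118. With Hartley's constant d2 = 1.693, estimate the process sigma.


R_bar = (4.463 + 1.209 + 1.655 + 2.118) / 4
R_bar = 9.445 / 4 = 2.36125
sigma_hat = R_bar / d2 = 2.36125 / 1.693 = 1.3947

1.3947


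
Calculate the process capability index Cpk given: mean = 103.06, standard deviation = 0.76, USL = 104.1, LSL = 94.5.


Cpu = (USL - mean) / (3*sigma) = (104.1 - 103.06) / (3*0.76) = 0.4561
Cpl = (mean - LSL) / (3*sigma) = (103.06 - 94.5) / (3*0.76) = 3.7544
Cpk = min(Cpu, Cpl) = 0.4561

0.4561


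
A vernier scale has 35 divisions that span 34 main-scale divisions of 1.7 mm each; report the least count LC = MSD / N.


LC = MSD / n_div
= 1.7 / 35
= 0.0486

0.0486


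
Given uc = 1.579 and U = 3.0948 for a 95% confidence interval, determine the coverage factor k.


k = U / uc
k = 3.0948 / 1.579
k = 1.96

1.96


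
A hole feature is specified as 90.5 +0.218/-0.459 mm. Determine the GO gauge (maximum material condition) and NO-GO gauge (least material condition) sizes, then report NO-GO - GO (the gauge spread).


GO = nominal - lower_tol (smallest hole = maximum material condition)
GO = 90.5 - 0.459 = 90.041
NO-GO = nominal + upper_tol (largest hole = least material condition)
NO-GO = 90.5 + 0.218 = 90.718
spread = NO-GO - GO = 90.718 - 90.041 = 0.6770

0.6770


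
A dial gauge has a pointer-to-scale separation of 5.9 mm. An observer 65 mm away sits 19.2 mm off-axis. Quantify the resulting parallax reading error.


error = h * offset / d
= 5.9 * 19.2 / 65
= 1.7428

1.7428


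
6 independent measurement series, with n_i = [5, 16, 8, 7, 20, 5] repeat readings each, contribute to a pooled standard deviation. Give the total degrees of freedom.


nu = sum_i (n_i - 1)
nu = ((5 - 1) + (16 - 1) + (8 - 1) + (7 - 1) + (20 - 1) + (5 - 1))
nu = 4 + 15 + 7 + 6 + 19 + 4
nu = 55

55


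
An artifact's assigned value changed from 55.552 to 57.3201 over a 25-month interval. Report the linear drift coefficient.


rate = (v2 - v1) / months
= (57.3201 - 55.552) / 25
= 1.7681 / 25
= 0.0707

0.0707


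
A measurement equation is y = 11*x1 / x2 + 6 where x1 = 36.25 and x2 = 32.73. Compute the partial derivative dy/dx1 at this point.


y = 11*x1 / x2 + 6
dy/dx1 = 11/x2
Evaluate at x2 = 32.73: c1 = 11 / 32.73
c1 = 0.3361

0.3361


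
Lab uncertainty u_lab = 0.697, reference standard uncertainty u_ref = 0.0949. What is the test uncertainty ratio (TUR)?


TUR = u_lab / u_ref
= 0.697 / 0.0949
= 7.3446

7.3446


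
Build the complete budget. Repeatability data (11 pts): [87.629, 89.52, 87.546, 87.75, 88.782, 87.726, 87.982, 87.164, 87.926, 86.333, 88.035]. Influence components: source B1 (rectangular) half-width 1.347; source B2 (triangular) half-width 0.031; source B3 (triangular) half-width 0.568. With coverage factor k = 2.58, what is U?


mean = (87.629 + 89.52 + 87.546 + 87.75 + 88.782 + 87.726 + 87.982 + 87.164 + 87.926 + 86.333 + 88.035) / 11 = 87.85390909
s = sqrt(sum((x - mean)^2)/(n-1)) = 0.81567757
u_A = s / sqrt(n) = 0.81567757 / sqrt(11) = 0.24593604
u_B1 = 1.347 / sqrt(3) = 0.77769081
u_B2 = 0.031 / sqrt(6) = 0.012655697
u_B3 = 0.568 / sqrt(6) = 0.23188503
uc = sqrt(0.24593604^2 + 0.77769081^2 + 0.012655697^2 + 0.23188503^2) = 0.84806743
U = k * uc = 2.58 * 0.84806743
U = 2.1880

2.1880


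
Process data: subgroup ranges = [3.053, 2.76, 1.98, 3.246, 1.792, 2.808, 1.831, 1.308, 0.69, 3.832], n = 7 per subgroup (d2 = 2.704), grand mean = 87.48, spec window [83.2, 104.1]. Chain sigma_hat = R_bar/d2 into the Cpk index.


R_bar = (3.053 + 2.76 + 1.98 + 3.246 + 1.792 + 2.808 + 1.831 + 1.308 + 0.69 + 3.832) / 10 = 2.33
sigma = R_bar / d2 = 2.33 / 2.704 = 0.86168639
Cp = (USL - LSL)/(6*sigma) = (104.1 - 83.2)/(6*0.86168639) = 4.0425
Cpu = (104.1 - 87.48)/(3*0.86168639) = 6.4293
Cpl = (87.48 - 83.2)/(3*0.86168639) = 1.6557
Cpk = min(Cpu, Cpl) = 1.6557

1.6557


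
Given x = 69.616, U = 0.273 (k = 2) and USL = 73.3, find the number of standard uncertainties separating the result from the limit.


u = U / k = 0.273 / 2 = 0.1365
margin = |USL - x| = |73.3 - 69.616| = 3.684
z = margin / u = 3.684 / 0.1365
z = 26.9890

26.9890


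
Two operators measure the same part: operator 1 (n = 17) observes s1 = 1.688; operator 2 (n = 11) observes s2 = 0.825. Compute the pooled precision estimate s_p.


s_p = sqrt(((n1-1)*s1^2 + (n2-1)*s2^2) / (n1+n2-2))
numerator = (17-1)*1.688^2 + (11-1)*0.825^2 = 45.589504 + 6.80625 = 52.395754
denominator = 17 + 11 - 2 = 26
s_p^2 = 52.395754 / 26 = 2.0152213
s_p = sqrt(2.0152213) = 1.4196

1.4196


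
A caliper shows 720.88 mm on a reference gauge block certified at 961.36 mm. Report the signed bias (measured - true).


Systematic error = measured - true
= 720.88 - 961.36
= -240.4800

-240.4800


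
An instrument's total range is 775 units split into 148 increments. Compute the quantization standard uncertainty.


resolution = range / divisions
resolution = 775 / 148 = 5.2364865
u_res = resolution / (2*sqrt(3))
u_res = 5.2364865 / 3.4641016
u_res = 1.5116

1.5116


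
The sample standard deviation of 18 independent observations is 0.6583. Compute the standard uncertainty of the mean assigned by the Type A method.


u_A = s / sqrt(n)
u_A = 0.6583 / sqrt(18)
u_A = 0.6583 / 4.2426407
u_A = 0.1552

0.1552


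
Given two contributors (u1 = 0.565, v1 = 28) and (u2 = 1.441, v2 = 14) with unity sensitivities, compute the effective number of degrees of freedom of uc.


uc = sqrt(u1^2 + u2^2) = sqrt(0.565^2 + 1.441^2) = 1.5478068
v_eff = uc^4 / (u1^4/v1 + u2^4/v2)
= 1.5478068^4 / (0.565^4/28 + 1.441^4/14)
= 5.7394067 / 0.31162326
v_eff = 18.4178

18.4178


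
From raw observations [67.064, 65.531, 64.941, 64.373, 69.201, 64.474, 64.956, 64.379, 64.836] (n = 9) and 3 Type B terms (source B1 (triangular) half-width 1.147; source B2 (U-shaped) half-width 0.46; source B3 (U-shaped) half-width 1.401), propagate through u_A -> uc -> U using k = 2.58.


mean = (67.064 + 65.531 + 64.941 + 64.373 + 69.201 + 64.474 + 64.956 + 64.379 + 64.836) / 9 = 65.52833333
s = sqrt(sum((x - mean)^2)/(n-1)) = 1.6111328
u_A = s / sqrt(n) = 1.6111328 / sqrt(9) = 0.53704427
u_B1 = 1.147 / sqrt(6) = 0.46826079
u_B2 = 0.46 / sqrt(2) = 0.32526912
u_B3 = 1.401 / sqrt(2) = 0.9906566
uc = sqrt(0.53704427^2 + 0.46826079^2 + 0.32526912^2 + 0.9906566^2) = 1.2628876
U = k * uc = 2.58 * 1.2628876
U = 3.2583

3.2583


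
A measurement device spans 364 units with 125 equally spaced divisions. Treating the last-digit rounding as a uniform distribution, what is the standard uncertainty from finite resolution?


resolution = range / divisions
resolution = 364 / 125 = 2.912
u_res = resolution / (2*sqrt(3))
u_res = 2.912 / 3.4641016
u_res = 0.8406

0.8406


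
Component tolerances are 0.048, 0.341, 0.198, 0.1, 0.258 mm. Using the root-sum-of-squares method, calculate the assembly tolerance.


RSS = sqrt(0.048^2 + 0.341^2 + 0.198^2 + 0.1^2 + 0.258^2)
= sqrt(0.234353)
= 0.4841

0.4841


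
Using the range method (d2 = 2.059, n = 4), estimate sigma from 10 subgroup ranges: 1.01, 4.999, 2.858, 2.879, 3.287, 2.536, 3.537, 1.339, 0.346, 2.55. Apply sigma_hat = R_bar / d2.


R_bar = (1.01 + 4.999 + 2.858 + 2.879 + 3.287 + 2.536 + 3.537 + 1.339 + 0.346 + 2.55) / 10
R_bar = 25.341 / 10 = 2.5341
sigma_hat = R_bar / d2 = 2.5341 / 2.059 = 1.2307

1.2307


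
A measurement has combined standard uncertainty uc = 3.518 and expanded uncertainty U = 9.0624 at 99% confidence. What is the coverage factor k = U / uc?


k = U / uc
k = 9.0624 / 3.518
k = 2.576

2.576


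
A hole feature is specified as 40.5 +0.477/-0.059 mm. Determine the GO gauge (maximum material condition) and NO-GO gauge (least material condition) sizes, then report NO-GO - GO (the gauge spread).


GO = nominal - lower_tol (smallest hole = maximum material condition)
GO = 40.5 - 0.059 = 40.441
NO-GO = nominal + upper_tol (largest hole = least material condition)
NO-GO = 40.5 + 0.477 = 40.977
spread = NO-GO - GO = 40.977 - 40.441 = 0.5360

0.5360


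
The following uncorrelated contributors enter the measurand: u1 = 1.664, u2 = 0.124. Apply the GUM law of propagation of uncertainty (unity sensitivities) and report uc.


uc = sqrt(1.664^2 + 0.124^2)
uc = sqrt(2.784272)
uc = 1.6686

1.6686


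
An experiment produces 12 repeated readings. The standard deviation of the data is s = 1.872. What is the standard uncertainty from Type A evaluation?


u_A = s / sqrt(n)
u_A = 1.872 / sqrt(12)
u_A = 1.872 / 3.4641016
u_A = 0.5404

0.5404


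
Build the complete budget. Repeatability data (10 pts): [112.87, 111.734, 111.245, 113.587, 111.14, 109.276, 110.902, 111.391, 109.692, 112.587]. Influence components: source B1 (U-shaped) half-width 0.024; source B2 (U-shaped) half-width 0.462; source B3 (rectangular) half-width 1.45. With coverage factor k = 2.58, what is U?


mean = (112.87 + 111.734 + 111.245 + 113.587 + 111.14 + 109.276 + 110.902 + 111.391 + 109.692 + 112.587) / 10 = 111.4424
s = sqrt(sum((x - mean)^2)/(n-1)) = 1.3422521
u_A = s / sqrt(n) = 1.3422521 / sqrt(10) = 0.42445738
u_B1 = 0.024 / sqrt(2) = 0.016970563
u_B2 = 0.462 / sqrt(2) = 0.32668333
u_B3 = 1.45 / sqrt(3) = 0.83715789
uc = sqrt(0.42445738^2 + 0.016970563^2 + 0.32668333^2 + 0.83715789^2) = 0.99398561
U = k * uc = 2.58 * 0.99398561
U = 2.5645

2.5645


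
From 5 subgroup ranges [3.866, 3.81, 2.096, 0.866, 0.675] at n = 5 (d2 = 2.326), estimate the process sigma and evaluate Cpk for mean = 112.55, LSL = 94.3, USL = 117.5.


R_bar = (3.866 + 3.81 + 2.096 + 0.866 + 0.675) / 5 = 2.2626
sigma = R_bar / d2 = 2.2626 / 2.326 = 0.97274291
Cp = (USL - LSL)/(6*sigma) = (117.5 - 94.3)/(6*0.97274291) = 3.9750
Cpu = (117.5 - 112.55)/(3*0.97274291) = 1.6962
Cpl = (112.55 - 94.3)/(3*0.97274291) = 6.2538
Cpk = min(Cpu, Cpl) = 1.6962

1.6962


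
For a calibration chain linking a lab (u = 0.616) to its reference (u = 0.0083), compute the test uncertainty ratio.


TUR = u_lab / u_ref
= 0.616 / 0.0083
= 74.2169

74.2169


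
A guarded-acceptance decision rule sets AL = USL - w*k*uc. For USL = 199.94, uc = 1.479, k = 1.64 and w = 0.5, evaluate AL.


U = k * uc = 1.64 * 1.479 = 2.42556
guard band g = w * U = 0.5 * 2.42556 = 1.21278
AL = USL - g = 199.94 - 1.21278
AL = 198.7272

198.7272


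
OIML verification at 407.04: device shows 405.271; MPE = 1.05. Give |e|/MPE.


e = indication - reference = 405.271 - 407.04 = -1.7690
|e| = 1.7690
ratio = |e| / MPE = 1.7690 / 1.05
ratio = 1.6848

1.6848


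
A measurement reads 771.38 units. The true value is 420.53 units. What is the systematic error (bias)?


Systematic error = measured - true
= 771.38 - 420.53
= 350.8500

350.8500


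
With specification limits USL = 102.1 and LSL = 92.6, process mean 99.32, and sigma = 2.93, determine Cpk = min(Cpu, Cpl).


Cpu = (USL - mean) / (3*sigma) = (102.1 - 99.32) / (3*2.93) = 0.3163
Cpl = (mean - LSL) / (3*sigma) = (99.32 - 92.6) / (3*2.93) = 0.7645
Cpk = min(Cpu, Cpl) = 0.3163

0.3163


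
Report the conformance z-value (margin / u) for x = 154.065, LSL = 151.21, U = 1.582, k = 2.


u = U / k = 1.582 / 2 = 0.791
margin = |LSL - x| = |151.21 - 154.065| = 2.855
z = margin / u = 2.855 / 0.791
z = 3.6094

3.6094


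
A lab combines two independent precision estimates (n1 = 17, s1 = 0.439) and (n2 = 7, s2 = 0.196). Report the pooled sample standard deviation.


s_p = sqrt(((n1-1)*s1^2 + (n2-1)*s2^2) / (n1+n2-2))
numerator = (17-1)*0.439^2 + (7-1)*0.196^2 = 3.083536 + 0.230496 = 3.314032
denominator = 17 + 7 - 2 = 22
s_p^2 = 3.314032 / 22 = 0.15063782
s_p = sqrt(0.15063782) = 0.3881

0.3881


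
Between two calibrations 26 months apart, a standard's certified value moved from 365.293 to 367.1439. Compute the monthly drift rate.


rate = (v2 - v1) / months
= (367.1439 - 365.293) / 26
= 1.8509 / 26
= 0.0712

0.0712


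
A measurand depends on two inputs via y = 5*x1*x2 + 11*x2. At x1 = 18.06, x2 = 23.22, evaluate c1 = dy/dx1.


y = 5*x1*x2 + 11*x2
dy/dx1 = 5*x2
Evaluate at x2 = 23.22: c1 = 5 * 23.22
c1 = 116.1000

116.1000


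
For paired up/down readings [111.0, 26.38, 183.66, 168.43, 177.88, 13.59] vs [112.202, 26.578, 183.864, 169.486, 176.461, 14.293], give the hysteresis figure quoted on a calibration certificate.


|111.0 - 112.202| = 1.2020
|26.38 - 26.578| = 0.1980
|183.66 - 183.864| = 0.2040
|168.43 - 169.486| = 1.0560
|177.88 - 176.461| = 1.4190
|13.59 - 14.293| = 0.7030
hysteresis = max(diffs) = 1.4190

1.4190


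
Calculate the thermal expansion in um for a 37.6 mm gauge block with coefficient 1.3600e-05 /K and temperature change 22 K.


dL = L * alpha * dT
= 37.6 * 1.3600e-05 * 22
= 0.0112499 mm
dL_um = 0.0112499 * 1000 = 11.2499 um

11.2499


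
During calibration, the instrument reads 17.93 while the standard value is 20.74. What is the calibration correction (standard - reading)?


Correction = standard - reading
= 20.74 - 17.93
= 2.8100

2.8100


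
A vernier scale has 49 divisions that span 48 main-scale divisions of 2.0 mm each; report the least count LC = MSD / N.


LC = MSD / n_div
= 2.0 / 49
= 0.0408

0.0408


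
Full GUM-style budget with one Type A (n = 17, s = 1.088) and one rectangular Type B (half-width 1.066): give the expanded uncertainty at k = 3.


u_A = s / sqrt(n) = 1.088 / sqrt(17) = 0.26387876
u_B = half_width / sqrt(3) = 1.066 / sqrt(3) = 0.61545539
uc = sqrt(u_A^2 + u_B^2) = sqrt(0.26387876^2 + 0.61545539^2) = 0.66963971
U = k * uc = 3 * 0.66963971
U = 2.0089

2.0089


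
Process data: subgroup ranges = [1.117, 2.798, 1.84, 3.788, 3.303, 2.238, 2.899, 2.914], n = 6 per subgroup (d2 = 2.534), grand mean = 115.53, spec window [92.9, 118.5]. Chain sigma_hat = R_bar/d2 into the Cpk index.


R_bar = (1.117 + 2.798 + 1.84 + 3.788 + 3.303 + 2.238 + 2.899 + 2.914) / 8 = 2.612125
sigma = R_bar / d2 = 2.612125 / 2.534 = 1.0308307
Cp = (USL - LSL)/(6*sigma) = (118.5 - 92.9)/(6*1.0308307) = 4.1391
Cpu = (118.5 - 115.53)/(3*1.0308307) = 0.9604
Cpl = (115.53 - 92.9)/(3*1.0308307) = 7.3177
Cpk = min(Cpu, Cpl) = 0.9604

0.9604


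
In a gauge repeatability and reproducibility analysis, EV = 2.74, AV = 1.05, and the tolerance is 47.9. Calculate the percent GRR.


GRR = sqrt(EV^2 + AV^2) = sqrt(2.74^2 + 1.05^2) = 2.9342972
%GRR = GRR / tol * 100 = 2.9342972 / 47.9 * 100
%GRR = 6.1259

6.1259


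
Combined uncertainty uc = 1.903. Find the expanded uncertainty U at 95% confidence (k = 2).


U = k * uc
U = 2 * 1.903
U = 3.8060

3.8060


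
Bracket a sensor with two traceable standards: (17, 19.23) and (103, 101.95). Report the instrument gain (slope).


slope = (y2 - y1) / (x2 - x1)
= (101.95 - 19.23) / (103 - 17)
= 82.7200 / 86
= 0.9619

0.9619


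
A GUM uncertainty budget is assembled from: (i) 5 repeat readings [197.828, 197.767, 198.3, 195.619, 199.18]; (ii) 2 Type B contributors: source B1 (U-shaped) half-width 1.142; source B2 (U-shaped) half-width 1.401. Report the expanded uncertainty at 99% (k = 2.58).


mean = (197.828 + 197.767 + 198.3 + 195.619 + 199.18) / 5 = 197.7388
s = sqrt(sum((x - mean)^2)/(n-1)) = 1.3128506
u_A = s / sqrt(n) = 1.3128506 / sqrt(5) = 0.58712464
u_B1 = 1.142 / sqrt(2) = 0.80751594
u_B2 = 1.401 / sqrt(2) = 0.9906566
uc = sqrt(0.58712464^2 + 0.80751594^2 + 0.9906566^2) = 1.4064842
U = k * uc = 2.58 * 1.4064842
U = 3.6287

3.6287


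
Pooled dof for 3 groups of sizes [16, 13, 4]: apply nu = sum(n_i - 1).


nu = sum_i (n_i - 1)
nu = ((16 - 1) + (13 - 1) + (4 - 1))
nu = 15 + 12 + 3
nu = 30

30


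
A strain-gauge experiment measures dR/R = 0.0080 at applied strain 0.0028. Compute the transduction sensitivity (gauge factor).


GF = (dR/R) / epsilon
= 0.0080 / 0.0028
= 2.8571

2.8571


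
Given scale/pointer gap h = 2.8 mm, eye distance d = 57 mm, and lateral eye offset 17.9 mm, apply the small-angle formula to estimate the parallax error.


error = h * offset / d
= 2.8 * 17.9 / 57
= 0.8793

0.8793


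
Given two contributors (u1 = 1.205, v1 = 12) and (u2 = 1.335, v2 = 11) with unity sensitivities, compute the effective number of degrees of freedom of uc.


uc = sqrt(u1^2 + u2^2) = sqrt(1.205^2 + 1.335^2) = 1.7984021
v_eff = uc^4 / (u1^4/v1 + u2^4/v2)
= 1.7984021^4 / (1.205^4/12 + 1.335^4/11)
= 10.460374 / 0.46445495
v_eff = 22.5218

22.5218


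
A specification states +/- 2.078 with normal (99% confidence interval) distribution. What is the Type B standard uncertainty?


u_B = half_width / 2.576
u_B = 2.078 / 2.576
u_B = 0.8067

0.8067


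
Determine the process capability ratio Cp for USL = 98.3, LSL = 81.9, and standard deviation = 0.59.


Cp = (USL - LSL) / (6 * sigma)
= (98.3 - 81.9) / (6 * 0.59)
= 16.4000 / 3.5400
= 4.6328

4.6328


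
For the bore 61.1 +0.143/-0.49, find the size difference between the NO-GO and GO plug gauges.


GO = nominal - lower_tol (smallest hole = maximum material condition)
GO = 61.1 - 0.49 = 60.61
NO-GO = nominal + upper_tol (largest hole = least material condition)
NO-GO = 61.1 + 0.143 = 61.243
spread = NO-GO - GO = 61.243 - 60.61 = 0.6330

0.6330


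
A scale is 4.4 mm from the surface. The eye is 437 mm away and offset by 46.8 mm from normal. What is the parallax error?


error = h * offset / d
= 4.4 * 46.8 / 437
= 0.4712

0.4712


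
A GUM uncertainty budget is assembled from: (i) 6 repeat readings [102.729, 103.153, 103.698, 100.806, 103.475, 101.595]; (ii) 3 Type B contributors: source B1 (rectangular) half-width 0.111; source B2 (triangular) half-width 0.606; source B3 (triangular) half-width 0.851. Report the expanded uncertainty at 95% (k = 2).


mean = (102.729 + 103.153 + 103.698 + 100.806 + 103.475 + 101.595) / 6 = 102.576
s = sqrt(sum((x - mean)^2)/(n-1)) = 1.1418129
u_A = s / sqrt(n) = 1.1418129 / sqrt(6) = 0.46614316
u_B1 = 0.111 / sqrt(3) = 0.06408588
u_B2 = 0.606 / sqrt(6) = 0.24739846
u_B3 = 0.851 / sqrt(6) = 0.3474193
uc = sqrt(0.46614316^2 + 0.06408588^2 + 0.24739846^2 + 0.3474193^2) = 0.63506111
U = k * uc = 2 * 0.63506111
U = 1.2701

1.2701


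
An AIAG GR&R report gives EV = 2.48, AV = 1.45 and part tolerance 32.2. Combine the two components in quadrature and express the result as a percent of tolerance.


GRR = sqrt(EV^2 + AV^2) = sqrt(2.48^2 + 1.45^2) = 2.8727861
%GRR = GRR / tol * 100 = 2.8727861 / 32.2 * 100
%GRR = 8.9217

8.9217


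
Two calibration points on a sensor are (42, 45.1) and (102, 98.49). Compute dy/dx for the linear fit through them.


slope = (y2 - y1) / (x2 - x1)
= (98.49 - 45.1) / (102 - 42)
= 53.3900 / 60
= 0.8898

0.8898


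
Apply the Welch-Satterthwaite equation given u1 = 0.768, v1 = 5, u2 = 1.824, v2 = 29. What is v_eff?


uc = sqrt(u1^2 + u2^2) = sqrt(0.768^2 + 1.824^2) = 1.9790907
v_eff = uc^4 / (u1^4/v1 + u2^4/v2)
= 1.9790907^4 / (0.768^4/5 + 1.824^4/29)
= 15.341322 / 0.45126017
v_eff = 33.9966

33.9966


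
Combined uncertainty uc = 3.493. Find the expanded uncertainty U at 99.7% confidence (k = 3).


U = k * uc
U = 3 * 3.493
U = 10.4790

10.4790


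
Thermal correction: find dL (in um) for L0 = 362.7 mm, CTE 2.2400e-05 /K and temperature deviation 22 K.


dL = L * alpha * dT
= 362.7 * 2.2400e-05 * 22
= 0.1787386 mm
dL_um = 0.1787386 * 1000 = 178.7386 um

178.7386


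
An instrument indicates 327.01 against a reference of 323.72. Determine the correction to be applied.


Correction = standard - reading
= 323.72 - 327.01
= -3.2900

-3.2900


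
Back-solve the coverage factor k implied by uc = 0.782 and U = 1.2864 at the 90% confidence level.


k = U / uc
k = 1.2864 / 0.782
k = 1.645

1.645


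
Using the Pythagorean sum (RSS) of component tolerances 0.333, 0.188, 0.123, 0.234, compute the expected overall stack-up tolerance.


RSS = sqrt(0.333^2 + 0.188^2 + 0.123^2 + 0.234^2)
= sqrt(0.216118)
= 0.4649

0.4649


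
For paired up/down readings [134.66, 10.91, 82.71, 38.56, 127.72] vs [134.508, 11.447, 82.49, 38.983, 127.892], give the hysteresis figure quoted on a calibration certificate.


|134.66 - 134.508| = 0.1520
|10.91 - 11.447| = 0.5370
|82.71 - 82.49| = 0.2200
|38.56 - 38.983| = 0.4230
|127.72 - 127.892| = 0.1720
hysteresis = max(diffs) = 0.5370

0.5370


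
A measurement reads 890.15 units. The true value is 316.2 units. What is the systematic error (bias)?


Systematic error = measured - true
= 890.15 - 316.2
= 573.9500

573.9500


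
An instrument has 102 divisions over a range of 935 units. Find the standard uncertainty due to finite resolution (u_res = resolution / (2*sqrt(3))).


resolution = range / divisions
resolution = 935 / 102 = 9.1666667
u_res = resolution / (2*sqrt(3))
u_res = 9.1666667 / 3.4641016
u_res = 2.6462

2.6462
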